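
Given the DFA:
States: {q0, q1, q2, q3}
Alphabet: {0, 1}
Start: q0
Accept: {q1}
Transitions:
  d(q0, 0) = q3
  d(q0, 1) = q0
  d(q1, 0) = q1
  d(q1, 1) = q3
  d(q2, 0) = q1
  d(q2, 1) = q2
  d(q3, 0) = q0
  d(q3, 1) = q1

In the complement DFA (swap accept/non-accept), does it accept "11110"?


Trace: q0 -> q0 -> q0 -> q0 -> q0 -> q3
Final: q3
Original accept: {q1}
Complement: q3 is not in original accept

Yes, complement accepts (original rejects)


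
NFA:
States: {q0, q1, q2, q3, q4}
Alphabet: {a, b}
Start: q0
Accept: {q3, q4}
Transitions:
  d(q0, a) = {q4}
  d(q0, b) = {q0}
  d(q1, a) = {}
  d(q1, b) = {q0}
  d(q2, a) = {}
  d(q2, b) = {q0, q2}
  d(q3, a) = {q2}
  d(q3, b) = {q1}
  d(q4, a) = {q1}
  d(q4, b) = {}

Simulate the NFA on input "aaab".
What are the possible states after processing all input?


Start: {q0}
  --a--> {q4}
  --a--> {q1}
  --a--> {}
  --b--> {}

{} (empty set, no valid transitions)


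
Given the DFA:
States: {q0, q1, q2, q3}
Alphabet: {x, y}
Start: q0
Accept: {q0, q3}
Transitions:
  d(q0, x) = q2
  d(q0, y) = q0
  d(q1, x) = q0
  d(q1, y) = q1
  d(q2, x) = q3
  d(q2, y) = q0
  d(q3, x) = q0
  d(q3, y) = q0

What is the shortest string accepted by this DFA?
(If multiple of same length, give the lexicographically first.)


BFS by string length (lex-first path to each state shown):
  len 0: q0<-""
Found accept state at length 0.

"" (empty string)


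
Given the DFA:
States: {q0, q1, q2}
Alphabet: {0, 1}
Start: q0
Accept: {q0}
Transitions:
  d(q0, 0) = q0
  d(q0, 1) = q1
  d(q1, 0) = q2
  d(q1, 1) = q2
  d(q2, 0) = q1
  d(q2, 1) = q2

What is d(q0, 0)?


Looking up transition d(q0, 0)

q0


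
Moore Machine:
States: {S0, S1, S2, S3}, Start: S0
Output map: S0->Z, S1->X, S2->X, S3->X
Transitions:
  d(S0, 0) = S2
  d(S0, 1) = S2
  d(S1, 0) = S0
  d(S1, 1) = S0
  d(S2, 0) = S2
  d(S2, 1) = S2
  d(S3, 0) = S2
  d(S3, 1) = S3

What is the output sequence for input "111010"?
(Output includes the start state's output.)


Start: S0 (output Z)
  --1--> S2 (output X)
  --1--> S2 (output X)
  --1--> S2 (output X)
  --0--> S2 (output X)
  --1--> S2 (output X)
  --0--> S2 (output X)

"ZXXXXXX"


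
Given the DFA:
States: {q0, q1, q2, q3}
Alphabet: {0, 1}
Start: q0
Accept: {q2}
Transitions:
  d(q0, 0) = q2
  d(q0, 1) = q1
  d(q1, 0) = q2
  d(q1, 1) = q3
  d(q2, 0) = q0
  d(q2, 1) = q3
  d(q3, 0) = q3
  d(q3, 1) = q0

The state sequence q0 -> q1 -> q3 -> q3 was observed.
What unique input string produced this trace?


Trace back each transition to find the symbol:
  q0 --[1]--> q1
  q1 --[1]--> q3
  q3 --[0]--> q3

"110"


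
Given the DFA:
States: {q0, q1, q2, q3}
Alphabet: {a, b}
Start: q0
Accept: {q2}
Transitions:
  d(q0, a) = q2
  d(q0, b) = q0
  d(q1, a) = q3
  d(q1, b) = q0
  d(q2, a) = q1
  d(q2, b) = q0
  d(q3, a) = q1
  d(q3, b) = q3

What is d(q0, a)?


Looking up transition d(q0, a)

q2


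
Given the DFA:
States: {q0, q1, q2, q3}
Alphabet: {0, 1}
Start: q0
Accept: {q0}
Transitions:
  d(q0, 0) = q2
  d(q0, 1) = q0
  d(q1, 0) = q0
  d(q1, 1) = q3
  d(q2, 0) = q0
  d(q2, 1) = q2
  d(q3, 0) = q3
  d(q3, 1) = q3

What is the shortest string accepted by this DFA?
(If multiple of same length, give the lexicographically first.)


BFS by string length (lex-first path to each state shown):
  len 0: q0<-""
Found accept state at length 0.

"" (empty string)


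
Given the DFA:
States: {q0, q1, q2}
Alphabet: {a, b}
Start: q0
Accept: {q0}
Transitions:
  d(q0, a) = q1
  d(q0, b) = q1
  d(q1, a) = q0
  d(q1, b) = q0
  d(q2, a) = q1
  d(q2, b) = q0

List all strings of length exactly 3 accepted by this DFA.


All strings of length 3: 8 total
Accepted: 0

None


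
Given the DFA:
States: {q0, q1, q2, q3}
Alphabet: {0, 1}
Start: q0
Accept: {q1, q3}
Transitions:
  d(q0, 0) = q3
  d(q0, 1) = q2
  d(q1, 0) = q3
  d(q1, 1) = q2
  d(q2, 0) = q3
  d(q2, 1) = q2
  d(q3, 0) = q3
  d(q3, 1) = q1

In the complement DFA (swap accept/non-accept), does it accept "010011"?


Trace: q0 -> q3 -> q1 -> q3 -> q3 -> q1 -> q2
Final: q2
Original accept: {q1, q3}
Complement: q2 is not in original accept

Yes, complement accepts (original rejects)


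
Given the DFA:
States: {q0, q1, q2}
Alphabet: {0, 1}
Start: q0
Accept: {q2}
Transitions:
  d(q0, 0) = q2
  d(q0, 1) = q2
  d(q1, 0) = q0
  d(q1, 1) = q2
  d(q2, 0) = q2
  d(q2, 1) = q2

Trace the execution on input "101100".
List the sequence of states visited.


Input: 101100
d(q0, 1) = q2
d(q2, 0) = q2
d(q2, 1) = q2
d(q2, 1) = q2
d(q2, 0) = q2
d(q2, 0) = q2


q0 -> q2 -> q2 -> q2 -> q2 -> q2 -> q2


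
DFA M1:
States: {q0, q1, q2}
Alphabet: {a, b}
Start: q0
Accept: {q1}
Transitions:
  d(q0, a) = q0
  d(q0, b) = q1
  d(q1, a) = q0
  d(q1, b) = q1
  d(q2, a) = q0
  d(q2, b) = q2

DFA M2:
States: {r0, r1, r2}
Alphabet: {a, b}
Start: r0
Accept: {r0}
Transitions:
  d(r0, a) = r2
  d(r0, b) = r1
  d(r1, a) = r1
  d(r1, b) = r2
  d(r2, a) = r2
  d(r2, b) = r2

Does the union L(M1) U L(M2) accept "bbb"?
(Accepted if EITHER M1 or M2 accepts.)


M1: final=q1 accepted=True
M2: final=r2 accepted=False

Yes, union accepts


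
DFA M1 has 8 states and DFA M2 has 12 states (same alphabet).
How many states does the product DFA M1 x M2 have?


Product construction pairs every M1 state with every M2 state.
8 * 12 = 96

96


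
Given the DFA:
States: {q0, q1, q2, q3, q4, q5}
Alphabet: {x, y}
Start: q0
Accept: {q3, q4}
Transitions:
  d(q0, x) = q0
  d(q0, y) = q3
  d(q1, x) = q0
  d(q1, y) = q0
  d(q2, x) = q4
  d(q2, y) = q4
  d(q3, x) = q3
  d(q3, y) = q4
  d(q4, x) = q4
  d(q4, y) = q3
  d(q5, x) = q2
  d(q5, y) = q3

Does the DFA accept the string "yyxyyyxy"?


Trace: q0 -> q3 -> q4 -> q4 -> q3 -> q4 -> q3 -> q3 -> q4
Final state: q4
Accept states: {q3, q4}

Yes, accepted (final state q4 is an accept state)


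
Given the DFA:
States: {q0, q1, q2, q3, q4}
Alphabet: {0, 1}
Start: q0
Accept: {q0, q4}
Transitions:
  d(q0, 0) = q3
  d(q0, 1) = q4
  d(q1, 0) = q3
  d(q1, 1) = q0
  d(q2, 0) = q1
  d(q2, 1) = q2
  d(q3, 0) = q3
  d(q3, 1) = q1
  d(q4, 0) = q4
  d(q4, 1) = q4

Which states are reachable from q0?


BFS from q0:
  layer 0: {q0}
  layer 1: {q3, q4}
  layer 2: {q1}

{q0, q1, q3, q4}


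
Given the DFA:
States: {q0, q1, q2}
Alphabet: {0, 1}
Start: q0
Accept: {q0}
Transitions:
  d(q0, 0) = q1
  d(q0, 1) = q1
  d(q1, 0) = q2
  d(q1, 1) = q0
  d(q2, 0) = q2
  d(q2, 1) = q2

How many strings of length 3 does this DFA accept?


Enumerating all length-3 strings:
  "000" -> q2 [reject]
  "001" -> q2 [reject]
  "010" -> q1 [reject]
  "011" -> q1 [reject]
  "100" -> q2 [reject]
  "101" -> q2 [reject]
  "110" -> q1 [reject]
  "111" -> q1 [reject]

0 out of 8


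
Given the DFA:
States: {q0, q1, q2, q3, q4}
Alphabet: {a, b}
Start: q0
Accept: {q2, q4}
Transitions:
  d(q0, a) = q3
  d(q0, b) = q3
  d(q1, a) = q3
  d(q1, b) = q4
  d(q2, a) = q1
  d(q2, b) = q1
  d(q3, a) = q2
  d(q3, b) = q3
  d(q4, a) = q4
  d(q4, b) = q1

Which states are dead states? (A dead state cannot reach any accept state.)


Forward reachability from each state:
  q0 -> reaches accept state q2 (live)
  q1 -> reaches accept state q2 (live)
  q2 -> reaches accept state q2 (live)
  q3 -> reaches accept state q2 (live)
  q4 -> reaches accept state q2 (live)

None (all states can reach an accept state)


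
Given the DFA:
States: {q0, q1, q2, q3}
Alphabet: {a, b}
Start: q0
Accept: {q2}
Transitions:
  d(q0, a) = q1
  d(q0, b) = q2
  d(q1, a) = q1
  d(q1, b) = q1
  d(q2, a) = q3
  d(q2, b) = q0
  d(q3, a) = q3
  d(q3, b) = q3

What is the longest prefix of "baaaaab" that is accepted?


Run the DFA, marking each prefix where the state is accepting:
  "" -> q0 [reject]
  "b" -> q2 [accept]
  "ba" -> q3 [reject]
  "baa" -> q3 [reject]
  "baaa" -> q3 [reject]
  "baaaa" -> q3 [reject]
  "baaaaa" -> q3 [reject]
  "baaaaab" -> q3 [reject]

"b"


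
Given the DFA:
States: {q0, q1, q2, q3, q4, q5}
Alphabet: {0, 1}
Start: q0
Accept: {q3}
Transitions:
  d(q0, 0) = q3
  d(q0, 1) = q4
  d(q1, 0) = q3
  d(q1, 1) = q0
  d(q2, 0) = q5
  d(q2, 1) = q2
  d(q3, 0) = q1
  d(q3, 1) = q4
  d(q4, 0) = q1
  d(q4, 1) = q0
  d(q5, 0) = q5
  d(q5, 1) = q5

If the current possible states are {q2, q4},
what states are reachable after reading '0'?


Apply transition on '0' from each current state:
  d(q2, 0) = q5
  d(q4, 0) = q1

{q1, q5}


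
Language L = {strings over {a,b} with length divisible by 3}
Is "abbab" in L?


length = 5; 5 mod 3 = 2

No, "abbab" is not in L


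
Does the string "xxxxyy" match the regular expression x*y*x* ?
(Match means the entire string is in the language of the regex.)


|string| = 6; first = 'x'; last = 'y'

Yes, "xxxxyy" matches x*y*x*


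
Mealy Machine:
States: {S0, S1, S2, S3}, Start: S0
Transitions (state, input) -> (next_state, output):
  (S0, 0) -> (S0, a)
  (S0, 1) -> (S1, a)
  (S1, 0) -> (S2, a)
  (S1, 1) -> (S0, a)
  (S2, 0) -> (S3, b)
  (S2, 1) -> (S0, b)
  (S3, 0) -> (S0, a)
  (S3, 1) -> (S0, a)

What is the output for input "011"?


Step-by-step:
  (S0, 0) -> (S0, a)
  (S0, 1) -> (S1, a)
  (S1, 1) -> (S0, a)

"aaa"


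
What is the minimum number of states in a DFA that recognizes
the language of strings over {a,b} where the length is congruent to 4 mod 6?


States track (length) mod 6.
Need 6 states: one per remainder 0..5; accept = remainder 4.

6


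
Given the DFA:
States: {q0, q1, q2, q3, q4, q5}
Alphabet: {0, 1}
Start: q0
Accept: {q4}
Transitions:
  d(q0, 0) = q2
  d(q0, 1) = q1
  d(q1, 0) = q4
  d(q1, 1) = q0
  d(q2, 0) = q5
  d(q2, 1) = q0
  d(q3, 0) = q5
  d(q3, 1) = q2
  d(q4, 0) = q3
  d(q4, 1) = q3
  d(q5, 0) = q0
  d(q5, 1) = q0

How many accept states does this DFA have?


Accept states listed: {q4}
Counting: q4(1)

1


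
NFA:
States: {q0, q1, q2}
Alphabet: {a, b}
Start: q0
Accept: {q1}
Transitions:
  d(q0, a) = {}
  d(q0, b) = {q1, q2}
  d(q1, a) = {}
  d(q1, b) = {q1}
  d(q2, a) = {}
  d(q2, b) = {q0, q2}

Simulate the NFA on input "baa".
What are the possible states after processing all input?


Start: {q0}
  --b--> {q1, q2}
  --a--> {}
  --a--> {}

{} (empty set, no valid transitions)


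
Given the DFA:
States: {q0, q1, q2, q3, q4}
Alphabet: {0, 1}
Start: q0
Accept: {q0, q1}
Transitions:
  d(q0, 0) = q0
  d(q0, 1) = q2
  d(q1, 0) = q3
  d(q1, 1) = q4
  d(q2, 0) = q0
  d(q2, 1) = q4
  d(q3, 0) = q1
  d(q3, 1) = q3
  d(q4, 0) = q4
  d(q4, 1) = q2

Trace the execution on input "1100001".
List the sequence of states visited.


Input: 1100001
d(q0, 1) = q2
d(q2, 1) = q4
d(q4, 0) = q4
d(q4, 0) = q4
d(q4, 0) = q4
d(q4, 0) = q4
d(q4, 1) = q2


q0 -> q2 -> q4 -> q4 -> q4 -> q4 -> q4 -> q2


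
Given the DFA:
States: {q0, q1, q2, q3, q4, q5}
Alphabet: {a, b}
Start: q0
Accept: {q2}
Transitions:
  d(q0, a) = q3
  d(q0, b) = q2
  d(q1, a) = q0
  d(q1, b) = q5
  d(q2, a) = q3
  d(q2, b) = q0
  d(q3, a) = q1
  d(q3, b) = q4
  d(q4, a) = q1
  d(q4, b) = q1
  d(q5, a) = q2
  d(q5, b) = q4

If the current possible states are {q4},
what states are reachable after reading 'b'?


Apply transition on 'b' from each current state:
  d(q4, b) = q1

{q1}


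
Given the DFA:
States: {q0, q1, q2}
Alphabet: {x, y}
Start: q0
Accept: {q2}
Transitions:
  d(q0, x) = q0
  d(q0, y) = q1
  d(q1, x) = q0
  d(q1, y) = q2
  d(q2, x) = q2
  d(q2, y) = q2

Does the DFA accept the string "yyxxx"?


Trace: q0 -> q1 -> q2 -> q2 -> q2 -> q2
Final state: q2
Accept states: {q2}

Yes, accepted (final state q2 is an accept state)


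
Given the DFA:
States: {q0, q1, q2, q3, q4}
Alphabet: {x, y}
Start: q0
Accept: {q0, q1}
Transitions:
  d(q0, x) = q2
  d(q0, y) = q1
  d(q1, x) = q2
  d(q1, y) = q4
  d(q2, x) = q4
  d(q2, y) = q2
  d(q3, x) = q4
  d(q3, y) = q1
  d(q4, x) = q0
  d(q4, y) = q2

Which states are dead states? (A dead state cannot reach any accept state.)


Forward reachability from each state:
  q0 -> reaches accept state q0 (live)
  q1 -> reaches accept state q0 (live)
  q2 -> reaches accept state q0 (live)
  q3 -> reaches accept state q0 (live)
  q4 -> reaches accept state q0 (live)

None (all states can reach an accept state)


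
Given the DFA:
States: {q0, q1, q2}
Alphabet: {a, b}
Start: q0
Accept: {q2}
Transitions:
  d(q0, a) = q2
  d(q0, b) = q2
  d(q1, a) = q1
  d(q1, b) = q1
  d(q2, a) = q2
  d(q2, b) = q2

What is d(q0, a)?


Looking up transition d(q0, a)

q2


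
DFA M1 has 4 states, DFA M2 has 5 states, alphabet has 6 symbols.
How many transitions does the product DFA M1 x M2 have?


Product DFA has 4 * 5 = 20 states.
Each has 6 transitions: 20 * 6 = 120

120


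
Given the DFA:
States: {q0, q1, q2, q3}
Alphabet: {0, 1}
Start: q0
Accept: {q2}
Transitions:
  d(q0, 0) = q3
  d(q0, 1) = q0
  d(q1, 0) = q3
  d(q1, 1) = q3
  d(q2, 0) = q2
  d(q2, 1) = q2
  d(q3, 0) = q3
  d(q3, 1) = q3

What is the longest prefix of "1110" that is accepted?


Run the DFA, marking each prefix where the state is accepting:
  "" -> q0 [reject]
  "1" -> q0 [reject]
  "11" -> q0 [reject]
  "111" -> q0 [reject]
  "1110" -> q3 [reject]

No prefix is accepted


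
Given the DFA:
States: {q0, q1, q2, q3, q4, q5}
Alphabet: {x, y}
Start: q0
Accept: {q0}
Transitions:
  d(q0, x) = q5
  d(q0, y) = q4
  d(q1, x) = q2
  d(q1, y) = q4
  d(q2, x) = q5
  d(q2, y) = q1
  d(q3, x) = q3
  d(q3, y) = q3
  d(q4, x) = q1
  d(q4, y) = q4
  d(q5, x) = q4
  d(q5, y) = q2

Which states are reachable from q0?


BFS from q0:
  layer 0: {q0}
  layer 1: {q4, q5}
  layer 2: {q1, q2}

{q0, q1, q2, q4, q5}


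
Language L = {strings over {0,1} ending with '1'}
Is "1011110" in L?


last symbol = '0'

No, "1011110" is not in L


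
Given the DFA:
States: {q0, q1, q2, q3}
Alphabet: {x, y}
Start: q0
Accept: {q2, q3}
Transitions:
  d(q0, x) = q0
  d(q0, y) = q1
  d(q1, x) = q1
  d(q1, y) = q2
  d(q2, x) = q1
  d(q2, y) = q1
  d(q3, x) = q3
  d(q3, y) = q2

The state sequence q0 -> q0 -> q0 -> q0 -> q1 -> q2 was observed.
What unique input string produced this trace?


Trace back each transition to find the symbol:
  q0 --[x]--> q0
  q0 --[x]--> q0
  q0 --[x]--> q0
  q0 --[y]--> q1
  q1 --[y]--> q2

"xxxyy"


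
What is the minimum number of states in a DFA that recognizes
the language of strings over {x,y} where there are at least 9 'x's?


States: count = 0, 1, ..., 8, and a final '>= 9' state.
Total: 9 + 1 = 10. Accept = '>= 9' state.

10


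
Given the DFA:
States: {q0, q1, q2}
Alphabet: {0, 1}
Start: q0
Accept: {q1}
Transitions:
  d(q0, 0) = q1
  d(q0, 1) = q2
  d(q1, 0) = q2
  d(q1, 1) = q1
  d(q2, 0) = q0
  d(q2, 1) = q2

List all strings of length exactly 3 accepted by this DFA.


All strings of length 3: 8 total
Accepted: 2

"011", "100"


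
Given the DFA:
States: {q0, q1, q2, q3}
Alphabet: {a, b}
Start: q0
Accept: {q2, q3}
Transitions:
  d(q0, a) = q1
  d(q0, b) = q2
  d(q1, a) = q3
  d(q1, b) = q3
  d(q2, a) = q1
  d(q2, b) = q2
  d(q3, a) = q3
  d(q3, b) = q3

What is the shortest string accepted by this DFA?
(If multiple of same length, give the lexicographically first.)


BFS by string length (lex-first path to each state shown):
  len 0: q0<-""
  len 1: q1<-"a", q2<-"b"
Found accept state at length 1.

"b"


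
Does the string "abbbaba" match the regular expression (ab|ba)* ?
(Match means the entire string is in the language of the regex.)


|string| = 7; first = 'a'; last = 'a'

No, "abbbaba" does not match (ab|ba)*


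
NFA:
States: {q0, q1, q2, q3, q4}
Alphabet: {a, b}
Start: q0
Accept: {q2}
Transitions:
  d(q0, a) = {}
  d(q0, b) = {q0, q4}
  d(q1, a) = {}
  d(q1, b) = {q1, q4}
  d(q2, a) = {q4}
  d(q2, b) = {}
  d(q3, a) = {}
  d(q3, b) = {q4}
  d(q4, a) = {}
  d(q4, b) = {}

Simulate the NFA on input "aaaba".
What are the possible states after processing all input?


Start: {q0}
  --a--> {}
  --a--> {}
  --a--> {}
  --b--> {}
  --a--> {}

{} (empty set, no valid transitions)


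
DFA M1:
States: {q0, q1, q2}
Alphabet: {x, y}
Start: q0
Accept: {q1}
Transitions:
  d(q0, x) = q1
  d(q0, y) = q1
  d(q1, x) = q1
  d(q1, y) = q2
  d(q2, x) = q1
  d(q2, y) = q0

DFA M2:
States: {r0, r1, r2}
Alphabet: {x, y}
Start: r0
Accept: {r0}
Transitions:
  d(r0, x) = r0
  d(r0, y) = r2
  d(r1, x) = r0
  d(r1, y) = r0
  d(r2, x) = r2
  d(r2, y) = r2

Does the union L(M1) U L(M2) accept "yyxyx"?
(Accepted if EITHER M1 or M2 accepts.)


M1: final=q1 accepted=True
M2: final=r2 accepted=False

Yes, union accepts


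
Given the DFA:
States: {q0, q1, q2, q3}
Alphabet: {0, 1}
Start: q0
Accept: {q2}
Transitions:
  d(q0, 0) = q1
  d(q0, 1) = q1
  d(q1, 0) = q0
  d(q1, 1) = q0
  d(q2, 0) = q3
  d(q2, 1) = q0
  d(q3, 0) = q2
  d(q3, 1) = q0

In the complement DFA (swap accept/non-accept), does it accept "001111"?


Trace: q0 -> q1 -> q0 -> q1 -> q0 -> q1 -> q0
Final: q0
Original accept: {q2}
Complement: q0 is not in original accept

Yes, complement accepts (original rejects)


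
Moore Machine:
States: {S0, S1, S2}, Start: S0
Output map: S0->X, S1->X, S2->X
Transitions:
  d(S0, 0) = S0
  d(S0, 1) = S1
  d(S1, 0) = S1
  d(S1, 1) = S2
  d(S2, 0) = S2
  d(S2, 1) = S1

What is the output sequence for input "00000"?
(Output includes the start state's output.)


Start: S0 (output X)
  --0--> S0 (output X)
  --0--> S0 (output X)
  --0--> S0 (output X)
  --0--> S0 (output X)
  --0--> S0 (output X)

"XXXXXX"


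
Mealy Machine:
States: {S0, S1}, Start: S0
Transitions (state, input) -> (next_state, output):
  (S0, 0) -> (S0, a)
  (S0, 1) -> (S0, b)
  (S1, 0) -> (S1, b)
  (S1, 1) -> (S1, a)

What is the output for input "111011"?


Step-by-step:
  (S0, 1) -> (S0, b)
  (S0, 1) -> (S0, b)
  (S0, 1) -> (S0, b)
  (S0, 0) -> (S0, a)
  (S0, 1) -> (S0, b)
  (S0, 1) -> (S0, b)

"bbbabb"


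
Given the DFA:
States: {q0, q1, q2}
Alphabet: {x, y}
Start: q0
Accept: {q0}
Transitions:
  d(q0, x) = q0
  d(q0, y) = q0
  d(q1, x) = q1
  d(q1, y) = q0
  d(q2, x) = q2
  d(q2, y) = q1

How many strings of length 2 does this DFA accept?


Enumerating all length-2 strings:
  "xx" -> q0 [accept]
  "xy" -> q0 [accept]
  "yx" -> q0 [accept]
  "yy" -> q0 [accept]

4 out of 4


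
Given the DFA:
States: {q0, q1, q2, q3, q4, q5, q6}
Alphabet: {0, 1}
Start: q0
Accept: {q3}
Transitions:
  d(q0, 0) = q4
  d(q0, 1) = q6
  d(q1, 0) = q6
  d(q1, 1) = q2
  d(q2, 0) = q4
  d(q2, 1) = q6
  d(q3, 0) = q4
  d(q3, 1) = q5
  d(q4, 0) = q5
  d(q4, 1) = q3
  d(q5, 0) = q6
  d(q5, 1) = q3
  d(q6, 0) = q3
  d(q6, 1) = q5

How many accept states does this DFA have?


Accept states listed: {q3}
Counting: q3(1)

1


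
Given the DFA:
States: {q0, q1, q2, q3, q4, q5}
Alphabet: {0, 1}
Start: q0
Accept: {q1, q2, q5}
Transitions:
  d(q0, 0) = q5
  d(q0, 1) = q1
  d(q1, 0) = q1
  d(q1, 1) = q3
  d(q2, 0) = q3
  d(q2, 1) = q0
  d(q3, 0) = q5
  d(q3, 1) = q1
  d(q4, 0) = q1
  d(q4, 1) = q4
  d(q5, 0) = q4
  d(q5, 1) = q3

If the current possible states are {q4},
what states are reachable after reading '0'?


Apply transition on '0' from each current state:
  d(q4, 0) = q1

{q1}


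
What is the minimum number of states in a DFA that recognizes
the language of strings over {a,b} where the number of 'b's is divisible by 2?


States track (count of 'b') mod 2.
Need 2 states: one per remainder 0..1; accept = remainder 0.

2


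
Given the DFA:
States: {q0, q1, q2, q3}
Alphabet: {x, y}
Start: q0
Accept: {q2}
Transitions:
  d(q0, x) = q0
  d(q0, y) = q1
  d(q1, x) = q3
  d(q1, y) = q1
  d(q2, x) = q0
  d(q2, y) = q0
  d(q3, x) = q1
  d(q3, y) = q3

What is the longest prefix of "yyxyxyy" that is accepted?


Run the DFA, marking each prefix where the state is accepting:
  "" -> q0 [reject]
  "y" -> q1 [reject]
  "yy" -> q1 [reject]
  "yyx" -> q3 [reject]
  "yyxy" -> q3 [reject]
  "yyxyx" -> q1 [reject]
  "yyxyxy" -> q1 [reject]
  "yyxyxyy" -> q1 [reject]

No prefix is accepted


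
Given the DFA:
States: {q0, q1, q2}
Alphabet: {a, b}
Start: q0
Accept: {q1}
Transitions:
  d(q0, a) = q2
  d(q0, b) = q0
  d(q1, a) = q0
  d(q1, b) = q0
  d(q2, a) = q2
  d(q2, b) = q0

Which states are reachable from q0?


BFS from q0:
  layer 0: {q0}
  layer 1: {q2}

{q0, q2}


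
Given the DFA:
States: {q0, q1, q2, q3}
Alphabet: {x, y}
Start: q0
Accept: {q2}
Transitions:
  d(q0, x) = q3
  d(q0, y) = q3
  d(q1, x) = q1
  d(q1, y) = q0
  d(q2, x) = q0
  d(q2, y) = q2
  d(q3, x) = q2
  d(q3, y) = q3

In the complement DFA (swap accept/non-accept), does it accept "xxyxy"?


Trace: q0 -> q3 -> q2 -> q2 -> q0 -> q3
Final: q3
Original accept: {q2}
Complement: q3 is not in original accept

Yes, complement accepts (original rejects)


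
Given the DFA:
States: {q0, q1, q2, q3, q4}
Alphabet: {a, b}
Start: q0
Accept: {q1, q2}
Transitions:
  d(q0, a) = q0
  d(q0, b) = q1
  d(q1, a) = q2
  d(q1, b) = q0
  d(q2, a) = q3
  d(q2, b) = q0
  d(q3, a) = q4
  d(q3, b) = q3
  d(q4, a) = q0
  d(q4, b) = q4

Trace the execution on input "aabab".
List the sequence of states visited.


Input: aabab
d(q0, a) = q0
d(q0, a) = q0
d(q0, b) = q1
d(q1, a) = q2
d(q2, b) = q0


q0 -> q0 -> q0 -> q1 -> q2 -> q0


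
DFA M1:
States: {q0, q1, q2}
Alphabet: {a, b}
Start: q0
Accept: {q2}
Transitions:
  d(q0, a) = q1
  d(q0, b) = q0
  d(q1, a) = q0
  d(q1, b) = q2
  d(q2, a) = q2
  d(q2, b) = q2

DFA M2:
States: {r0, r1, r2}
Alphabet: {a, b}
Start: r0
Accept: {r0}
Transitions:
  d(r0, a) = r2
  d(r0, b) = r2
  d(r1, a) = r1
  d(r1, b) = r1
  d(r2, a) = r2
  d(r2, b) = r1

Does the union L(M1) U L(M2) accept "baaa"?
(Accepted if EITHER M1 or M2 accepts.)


M1: final=q1 accepted=False
M2: final=r2 accepted=False

No, union rejects (neither accepts)


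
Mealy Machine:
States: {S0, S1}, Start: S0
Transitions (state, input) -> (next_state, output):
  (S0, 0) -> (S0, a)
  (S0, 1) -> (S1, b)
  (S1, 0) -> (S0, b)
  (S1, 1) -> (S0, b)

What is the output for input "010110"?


Step-by-step:
  (S0, 0) -> (S0, a)
  (S0, 1) -> (S1, b)
  (S1, 0) -> (S0, b)
  (S0, 1) -> (S1, b)
  (S1, 1) -> (S0, b)
  (S0, 0) -> (S0, a)

"abbbba"


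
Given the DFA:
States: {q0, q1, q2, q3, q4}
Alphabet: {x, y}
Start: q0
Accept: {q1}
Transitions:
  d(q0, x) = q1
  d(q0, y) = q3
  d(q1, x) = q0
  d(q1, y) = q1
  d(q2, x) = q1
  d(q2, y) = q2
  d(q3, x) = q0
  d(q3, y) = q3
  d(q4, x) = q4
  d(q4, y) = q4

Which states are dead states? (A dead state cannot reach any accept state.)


Forward reachability from each state:
  q0 -> reaches accept state q1 (live)
  q1 -> reaches accept state q1 (live)
  q2 -> reaches accept state q1 (live)
  q3 -> reaches accept state q1 (live)
  q4 -> reaches {q4}, no accept state (dead)

{q4}


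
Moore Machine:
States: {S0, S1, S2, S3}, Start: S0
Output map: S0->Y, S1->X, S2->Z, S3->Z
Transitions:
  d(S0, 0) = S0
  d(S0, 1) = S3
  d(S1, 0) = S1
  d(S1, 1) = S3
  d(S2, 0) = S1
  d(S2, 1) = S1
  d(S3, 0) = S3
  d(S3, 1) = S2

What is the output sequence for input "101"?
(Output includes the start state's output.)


Start: S0 (output Y)
  --1--> S3 (output Z)
  --0--> S3 (output Z)
  --1--> S2 (output Z)

"YZZZ"


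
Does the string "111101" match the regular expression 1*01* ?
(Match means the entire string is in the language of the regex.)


|string| = 6; first = '1'; last = '1'

Yes, "111101" matches 1*01*


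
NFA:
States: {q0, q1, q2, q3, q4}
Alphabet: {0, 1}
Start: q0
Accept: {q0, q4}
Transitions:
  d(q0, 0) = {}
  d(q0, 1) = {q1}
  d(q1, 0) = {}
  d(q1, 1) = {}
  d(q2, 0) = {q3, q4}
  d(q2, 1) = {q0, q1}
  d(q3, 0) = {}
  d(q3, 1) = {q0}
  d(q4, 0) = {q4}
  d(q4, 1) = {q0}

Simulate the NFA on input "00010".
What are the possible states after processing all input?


Start: {q0}
  --0--> {}
  --0--> {}
  --0--> {}
  --1--> {}
  --0--> {}

{} (empty set, no valid transitions)


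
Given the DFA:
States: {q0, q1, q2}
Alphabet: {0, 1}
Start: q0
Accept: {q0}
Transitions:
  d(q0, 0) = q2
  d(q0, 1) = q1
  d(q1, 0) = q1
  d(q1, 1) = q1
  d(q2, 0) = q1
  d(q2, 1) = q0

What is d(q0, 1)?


Looking up transition d(q0, 1)

q1


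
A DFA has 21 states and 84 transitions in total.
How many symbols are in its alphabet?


Each state has exactly one transition per symbol.
|alphabet| = transitions / states = 84 / 21 = 4

4


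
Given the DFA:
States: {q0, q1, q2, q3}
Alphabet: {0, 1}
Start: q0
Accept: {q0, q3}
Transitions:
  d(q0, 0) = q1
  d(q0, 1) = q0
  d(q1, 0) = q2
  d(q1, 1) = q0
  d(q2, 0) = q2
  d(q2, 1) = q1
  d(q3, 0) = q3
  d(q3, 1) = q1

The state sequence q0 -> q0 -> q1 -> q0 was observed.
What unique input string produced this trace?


Trace back each transition to find the symbol:
  q0 --[1]--> q0
  q0 --[0]--> q1
  q1 --[1]--> q0

"101"


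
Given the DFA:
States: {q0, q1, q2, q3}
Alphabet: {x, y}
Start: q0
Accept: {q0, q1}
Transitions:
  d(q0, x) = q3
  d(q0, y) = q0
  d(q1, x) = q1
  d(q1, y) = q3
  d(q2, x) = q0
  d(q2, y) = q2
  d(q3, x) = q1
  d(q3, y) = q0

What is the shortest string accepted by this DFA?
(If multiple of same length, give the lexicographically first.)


BFS by string length (lex-first path to each state shown):
  len 0: q0<-""
Found accept state at length 0.

"" (empty string)


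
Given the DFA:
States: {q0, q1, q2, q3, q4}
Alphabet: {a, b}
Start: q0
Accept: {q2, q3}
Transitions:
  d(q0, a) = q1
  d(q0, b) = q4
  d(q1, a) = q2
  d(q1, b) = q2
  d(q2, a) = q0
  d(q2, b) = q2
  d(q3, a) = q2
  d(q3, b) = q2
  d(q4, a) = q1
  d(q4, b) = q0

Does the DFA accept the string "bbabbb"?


Trace: q0 -> q4 -> q0 -> q1 -> q2 -> q2 -> q2
Final state: q2
Accept states: {q2, q3}

Yes, accepted (final state q2 is an accept state)


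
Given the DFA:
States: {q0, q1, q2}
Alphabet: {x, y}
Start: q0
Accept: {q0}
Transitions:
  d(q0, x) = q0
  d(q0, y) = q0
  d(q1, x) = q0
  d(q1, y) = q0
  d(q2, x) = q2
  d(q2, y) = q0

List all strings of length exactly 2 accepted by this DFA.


All strings of length 2: 4 total
Accepted: 4

"xx", "xy", "yx", "yy"


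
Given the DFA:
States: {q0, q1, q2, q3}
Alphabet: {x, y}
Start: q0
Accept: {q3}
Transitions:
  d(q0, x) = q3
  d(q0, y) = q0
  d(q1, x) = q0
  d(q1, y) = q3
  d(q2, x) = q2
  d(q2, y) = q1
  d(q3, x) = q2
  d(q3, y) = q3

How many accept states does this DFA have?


Accept states listed: {q3}
Counting: q3(1)

1


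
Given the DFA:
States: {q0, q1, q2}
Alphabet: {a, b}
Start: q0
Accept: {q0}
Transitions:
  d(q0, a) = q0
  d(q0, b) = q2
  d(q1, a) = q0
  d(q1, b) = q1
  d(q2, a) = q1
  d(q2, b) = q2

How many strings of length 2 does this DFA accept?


Enumerating all length-2 strings:
  "aa" -> q0 [accept]
  "ab" -> q2 [reject]
  "ba" -> q1 [reject]
  "bb" -> q2 [reject]

1 out of 4


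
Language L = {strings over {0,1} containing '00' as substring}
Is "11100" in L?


'00' occurs at index 3

Yes, "11100" is in L


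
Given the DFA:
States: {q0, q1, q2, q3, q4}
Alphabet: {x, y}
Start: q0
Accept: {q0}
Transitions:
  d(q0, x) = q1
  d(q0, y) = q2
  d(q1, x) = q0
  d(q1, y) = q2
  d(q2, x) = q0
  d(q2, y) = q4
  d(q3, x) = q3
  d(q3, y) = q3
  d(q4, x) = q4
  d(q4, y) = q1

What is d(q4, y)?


Looking up transition d(q4, y)

q1


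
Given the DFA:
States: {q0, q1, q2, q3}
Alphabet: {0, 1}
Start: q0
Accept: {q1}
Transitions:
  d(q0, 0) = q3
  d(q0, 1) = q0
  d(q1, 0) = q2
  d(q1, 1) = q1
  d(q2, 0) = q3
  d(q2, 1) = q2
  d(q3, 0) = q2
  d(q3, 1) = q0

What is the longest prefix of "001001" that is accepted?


Run the DFA, marking each prefix where the state is accepting:
  "" -> q0 [reject]
  "0" -> q3 [reject]
  "00" -> q2 [reject]
  "001" -> q2 [reject]
  "0010" -> q3 [reject]
  "00100" -> q2 [reject]
  "001001" -> q2 [reject]

No prefix is accepted


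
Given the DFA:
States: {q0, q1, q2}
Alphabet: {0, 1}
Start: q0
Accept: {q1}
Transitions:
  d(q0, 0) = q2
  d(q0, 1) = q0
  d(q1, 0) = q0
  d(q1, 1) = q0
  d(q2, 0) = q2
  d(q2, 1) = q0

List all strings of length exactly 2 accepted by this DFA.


All strings of length 2: 4 total
Accepted: 0

None


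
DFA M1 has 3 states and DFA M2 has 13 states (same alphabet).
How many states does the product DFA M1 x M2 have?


Product construction pairs every M1 state with every M2 state.
3 * 13 = 39

39


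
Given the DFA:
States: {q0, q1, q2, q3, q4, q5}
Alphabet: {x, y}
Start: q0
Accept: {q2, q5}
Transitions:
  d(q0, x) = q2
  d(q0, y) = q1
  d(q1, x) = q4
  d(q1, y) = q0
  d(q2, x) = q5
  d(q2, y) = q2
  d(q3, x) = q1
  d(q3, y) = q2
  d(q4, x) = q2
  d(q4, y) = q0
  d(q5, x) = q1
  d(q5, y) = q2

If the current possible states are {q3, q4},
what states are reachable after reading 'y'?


Apply transition on 'y' from each current state:
  d(q3, y) = q2
  d(q4, y) = q0

{q0, q2}


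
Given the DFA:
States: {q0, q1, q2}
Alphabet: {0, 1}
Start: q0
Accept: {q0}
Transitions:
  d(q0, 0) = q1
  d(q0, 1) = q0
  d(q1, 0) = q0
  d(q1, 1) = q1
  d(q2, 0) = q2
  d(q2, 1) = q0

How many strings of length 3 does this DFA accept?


Enumerating all length-3 strings:
  "000" -> q1 [reject]
  "001" -> q0 [accept]
  "010" -> q0 [accept]
  "011" -> q1 [reject]
  "100" -> q0 [accept]
  "101" -> q1 [reject]
  "110" -> q1 [reject]
  "111" -> q0 [accept]

4 out of 8


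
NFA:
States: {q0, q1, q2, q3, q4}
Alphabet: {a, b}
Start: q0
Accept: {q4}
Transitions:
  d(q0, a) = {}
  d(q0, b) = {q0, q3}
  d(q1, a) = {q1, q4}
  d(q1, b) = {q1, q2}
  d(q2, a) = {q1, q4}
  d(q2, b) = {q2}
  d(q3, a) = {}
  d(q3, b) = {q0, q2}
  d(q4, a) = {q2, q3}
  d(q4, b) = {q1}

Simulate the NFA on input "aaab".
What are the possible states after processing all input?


Start: {q0}
  --a--> {}
  --a--> {}
  --a--> {}
  --b--> {}

{} (empty set, no valid transitions)


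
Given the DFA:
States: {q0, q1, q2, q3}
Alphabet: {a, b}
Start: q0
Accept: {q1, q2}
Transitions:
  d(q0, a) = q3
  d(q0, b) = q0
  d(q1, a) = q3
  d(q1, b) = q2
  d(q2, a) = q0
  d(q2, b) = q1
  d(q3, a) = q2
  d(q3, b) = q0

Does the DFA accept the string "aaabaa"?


Trace: q0 -> q3 -> q2 -> q0 -> q0 -> q3 -> q2
Final state: q2
Accept states: {q1, q2}

Yes, accepted (final state q2 is an accept state)


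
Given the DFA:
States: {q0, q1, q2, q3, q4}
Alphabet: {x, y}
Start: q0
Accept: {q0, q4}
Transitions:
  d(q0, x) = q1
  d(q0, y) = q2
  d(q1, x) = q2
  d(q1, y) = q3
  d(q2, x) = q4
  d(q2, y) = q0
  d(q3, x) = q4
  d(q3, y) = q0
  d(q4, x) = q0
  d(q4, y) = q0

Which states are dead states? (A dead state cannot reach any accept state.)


Forward reachability from each state:
  q0 -> reaches accept state q0 (live)
  q1 -> reaches accept state q0 (live)
  q2 -> reaches accept state q0 (live)
  q3 -> reaches accept state q0 (live)
  q4 -> reaches accept state q0 (live)

None (all states can reach an accept state)


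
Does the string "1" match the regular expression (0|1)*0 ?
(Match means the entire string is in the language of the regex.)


|string| = 1; first = '1'; last = '1'

No, "1" does not match (0|1)*0


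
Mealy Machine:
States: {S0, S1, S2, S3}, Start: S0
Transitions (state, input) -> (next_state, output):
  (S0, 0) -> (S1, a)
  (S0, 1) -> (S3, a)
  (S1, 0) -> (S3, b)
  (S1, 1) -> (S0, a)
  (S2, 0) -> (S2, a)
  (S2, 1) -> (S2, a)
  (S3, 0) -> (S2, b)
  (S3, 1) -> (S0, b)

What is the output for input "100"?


Step-by-step:
  (S0, 1) -> (S3, a)
  (S3, 0) -> (S2, b)
  (S2, 0) -> (S2, a)

"aba"


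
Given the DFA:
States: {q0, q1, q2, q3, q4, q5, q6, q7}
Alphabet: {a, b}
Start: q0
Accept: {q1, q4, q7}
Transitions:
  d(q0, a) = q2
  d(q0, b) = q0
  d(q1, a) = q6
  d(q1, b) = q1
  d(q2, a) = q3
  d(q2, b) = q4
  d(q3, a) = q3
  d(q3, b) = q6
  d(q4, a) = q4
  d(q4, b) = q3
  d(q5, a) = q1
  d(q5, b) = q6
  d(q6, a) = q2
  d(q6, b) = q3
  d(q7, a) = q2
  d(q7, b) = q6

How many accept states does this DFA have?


Accept states listed: {q1, q4, q7}
Counting: q1(1) q4(2) q7(3)

3


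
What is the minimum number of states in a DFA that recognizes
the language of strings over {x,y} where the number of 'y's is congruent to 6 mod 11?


States track (count of 'y') mod 11.
Need 11 states: one per remainder 0..10; accept = remainder 6.

11


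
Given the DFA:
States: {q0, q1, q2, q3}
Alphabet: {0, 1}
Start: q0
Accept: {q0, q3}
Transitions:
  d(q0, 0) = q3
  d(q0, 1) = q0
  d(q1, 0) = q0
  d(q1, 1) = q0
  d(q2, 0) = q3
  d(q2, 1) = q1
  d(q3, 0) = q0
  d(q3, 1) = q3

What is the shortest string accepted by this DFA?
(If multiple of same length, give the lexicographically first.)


BFS by string length (lex-first path to each state shown):
  len 0: q0<-""
Found accept state at length 0.

"" (empty string)


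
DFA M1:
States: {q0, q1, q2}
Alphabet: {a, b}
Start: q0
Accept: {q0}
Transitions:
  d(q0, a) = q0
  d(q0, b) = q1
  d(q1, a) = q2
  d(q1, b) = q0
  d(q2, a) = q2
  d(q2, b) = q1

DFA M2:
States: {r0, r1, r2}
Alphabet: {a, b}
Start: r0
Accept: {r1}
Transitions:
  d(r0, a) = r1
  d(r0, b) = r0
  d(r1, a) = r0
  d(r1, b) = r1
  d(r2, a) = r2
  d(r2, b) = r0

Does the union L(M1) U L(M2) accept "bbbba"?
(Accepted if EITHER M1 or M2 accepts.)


M1: final=q0 accepted=True
M2: final=r1 accepted=True

Yes, union accepts


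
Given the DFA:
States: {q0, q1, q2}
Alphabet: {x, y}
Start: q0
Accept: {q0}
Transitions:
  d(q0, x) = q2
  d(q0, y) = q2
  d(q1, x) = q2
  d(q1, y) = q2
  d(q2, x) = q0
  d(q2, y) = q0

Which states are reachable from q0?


BFS from q0:
  layer 0: {q0}
  layer 1: {q2}

{q0, q2}


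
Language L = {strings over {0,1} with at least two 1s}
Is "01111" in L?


count('1') = 4

Yes, "01111" is in L


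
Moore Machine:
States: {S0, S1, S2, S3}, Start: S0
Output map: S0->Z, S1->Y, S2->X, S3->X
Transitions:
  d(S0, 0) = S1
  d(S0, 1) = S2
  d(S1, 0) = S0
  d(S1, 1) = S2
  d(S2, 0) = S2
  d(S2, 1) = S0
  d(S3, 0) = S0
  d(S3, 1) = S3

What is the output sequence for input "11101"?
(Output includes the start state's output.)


Start: S0 (output Z)
  --1--> S2 (output X)
  --1--> S0 (output Z)
  --1--> S2 (output X)
  --0--> S2 (output X)
  --1--> S0 (output Z)

"ZXZXXZ"


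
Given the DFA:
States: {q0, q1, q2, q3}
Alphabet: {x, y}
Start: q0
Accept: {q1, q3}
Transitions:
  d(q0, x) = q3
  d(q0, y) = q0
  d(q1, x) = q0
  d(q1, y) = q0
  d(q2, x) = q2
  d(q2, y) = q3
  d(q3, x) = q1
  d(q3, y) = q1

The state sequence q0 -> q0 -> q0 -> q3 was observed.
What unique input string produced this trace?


Trace back each transition to find the symbol:
  q0 --[y]--> q0
  q0 --[y]--> q0
  q0 --[x]--> q3

"yyx"


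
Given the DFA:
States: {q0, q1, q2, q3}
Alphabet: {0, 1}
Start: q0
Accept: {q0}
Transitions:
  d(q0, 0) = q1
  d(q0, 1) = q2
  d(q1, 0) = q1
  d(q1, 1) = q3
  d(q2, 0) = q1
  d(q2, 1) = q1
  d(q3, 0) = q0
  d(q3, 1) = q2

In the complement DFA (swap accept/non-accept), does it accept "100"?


Trace: q0 -> q2 -> q1 -> q1
Final: q1
Original accept: {q0}
Complement: q1 is not in original accept

Yes, complement accepts (original rejects)


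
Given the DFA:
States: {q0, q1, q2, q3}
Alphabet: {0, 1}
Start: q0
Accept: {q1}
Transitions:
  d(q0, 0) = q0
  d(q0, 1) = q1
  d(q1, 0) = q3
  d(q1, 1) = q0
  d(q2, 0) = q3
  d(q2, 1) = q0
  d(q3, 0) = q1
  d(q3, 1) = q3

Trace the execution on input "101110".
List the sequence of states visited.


Input: 101110
d(q0, 1) = q1
d(q1, 0) = q3
d(q3, 1) = q3
d(q3, 1) = q3
d(q3, 1) = q3
d(q3, 0) = q1


q0 -> q1 -> q3 -> q3 -> q3 -> q3 -> q1


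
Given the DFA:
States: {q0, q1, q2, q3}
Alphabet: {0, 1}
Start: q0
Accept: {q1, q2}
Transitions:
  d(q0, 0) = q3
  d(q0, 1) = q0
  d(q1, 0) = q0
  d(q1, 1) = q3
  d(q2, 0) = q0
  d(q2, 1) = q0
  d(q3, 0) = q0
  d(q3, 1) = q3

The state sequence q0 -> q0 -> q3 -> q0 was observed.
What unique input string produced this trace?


Trace back each transition to find the symbol:
  q0 --[1]--> q0
  q0 --[0]--> q3
  q3 --[0]--> q0

"100"


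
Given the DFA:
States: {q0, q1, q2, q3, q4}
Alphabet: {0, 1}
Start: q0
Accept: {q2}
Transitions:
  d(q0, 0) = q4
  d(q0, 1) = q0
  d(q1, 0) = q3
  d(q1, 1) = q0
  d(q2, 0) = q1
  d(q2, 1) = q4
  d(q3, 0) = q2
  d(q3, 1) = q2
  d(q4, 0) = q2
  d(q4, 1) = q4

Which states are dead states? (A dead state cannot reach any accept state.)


Forward reachability from each state:
  q0 -> reaches accept state q2 (live)
  q1 -> reaches accept state q2 (live)
  q2 -> reaches accept state q2 (live)
  q3 -> reaches accept state q2 (live)
  q4 -> reaches accept state q2 (live)

None (all states can reach an accept state)


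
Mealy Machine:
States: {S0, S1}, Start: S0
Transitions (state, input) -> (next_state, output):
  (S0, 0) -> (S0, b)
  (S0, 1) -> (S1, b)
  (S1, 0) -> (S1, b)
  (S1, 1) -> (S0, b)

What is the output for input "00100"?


Step-by-step:
  (S0, 0) -> (S0, b)
  (S0, 0) -> (S0, b)
  (S0, 1) -> (S1, b)
  (S1, 0) -> (S1, b)
  (S1, 0) -> (S1, b)

"bbbbb"


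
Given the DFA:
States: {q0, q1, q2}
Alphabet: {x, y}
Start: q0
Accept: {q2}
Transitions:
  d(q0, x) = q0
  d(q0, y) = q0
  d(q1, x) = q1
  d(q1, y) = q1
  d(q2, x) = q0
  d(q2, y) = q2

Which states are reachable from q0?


BFS from q0:
  layer 0: {q0}

{q0}


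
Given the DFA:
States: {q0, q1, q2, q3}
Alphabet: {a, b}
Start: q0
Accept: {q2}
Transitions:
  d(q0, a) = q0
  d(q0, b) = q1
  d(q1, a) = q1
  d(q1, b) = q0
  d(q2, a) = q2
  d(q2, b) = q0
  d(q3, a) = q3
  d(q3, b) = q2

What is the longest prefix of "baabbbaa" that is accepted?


Run the DFA, marking each prefix where the state is accepting:
  "" -> q0 [reject]
  "b" -> q1 [reject]
  "ba" -> q1 [reject]
  "baa" -> q1 [reject]
  "baab" -> q0 [reject]
  "baabb" -> q1 [reject]
  "baabbb" -> q0 [reject]
  "baabbba" -> q0 [reject]
  "baabbbaa" -> q0 [reject]

No prefix is accepted


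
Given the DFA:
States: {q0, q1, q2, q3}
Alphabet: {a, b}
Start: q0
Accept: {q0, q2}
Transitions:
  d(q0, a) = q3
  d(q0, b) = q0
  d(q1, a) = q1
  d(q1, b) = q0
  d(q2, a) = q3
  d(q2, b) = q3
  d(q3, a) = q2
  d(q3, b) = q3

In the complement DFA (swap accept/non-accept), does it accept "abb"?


Trace: q0 -> q3 -> q3 -> q3
Final: q3
Original accept: {q0, q2}
Complement: q3 is not in original accept

Yes, complement accepts (original rejects)


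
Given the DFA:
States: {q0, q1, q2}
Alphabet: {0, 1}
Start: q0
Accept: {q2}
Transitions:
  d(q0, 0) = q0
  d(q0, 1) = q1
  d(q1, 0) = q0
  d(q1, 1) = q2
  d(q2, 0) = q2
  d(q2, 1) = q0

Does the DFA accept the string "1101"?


Trace: q0 -> q1 -> q2 -> q2 -> q0
Final state: q0
Accept states: {q2}

No, rejected (final state q0 is not an accept state)


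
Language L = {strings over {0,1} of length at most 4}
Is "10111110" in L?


length = 8

No, "10111110" is not in L


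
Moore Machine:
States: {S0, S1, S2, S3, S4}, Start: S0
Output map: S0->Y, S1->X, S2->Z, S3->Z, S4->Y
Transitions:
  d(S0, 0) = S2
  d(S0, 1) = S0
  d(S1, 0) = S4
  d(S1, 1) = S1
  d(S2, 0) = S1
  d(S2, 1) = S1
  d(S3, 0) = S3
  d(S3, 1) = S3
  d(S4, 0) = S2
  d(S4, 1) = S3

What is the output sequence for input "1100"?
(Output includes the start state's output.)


Start: S0 (output Y)
  --1--> S0 (output Y)
  --1--> S0 (output Y)
  --0--> S2 (output Z)
  --0--> S1 (output X)

"YYYZX"


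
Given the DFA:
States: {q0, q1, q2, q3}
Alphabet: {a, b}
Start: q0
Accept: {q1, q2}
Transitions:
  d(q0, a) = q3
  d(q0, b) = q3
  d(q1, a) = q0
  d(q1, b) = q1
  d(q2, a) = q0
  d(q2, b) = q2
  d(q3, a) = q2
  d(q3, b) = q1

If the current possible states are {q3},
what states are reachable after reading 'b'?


Apply transition on 'b' from each current state:
  d(q3, b) = q1

{q1}


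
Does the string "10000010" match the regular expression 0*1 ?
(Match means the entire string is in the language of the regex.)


|string| = 8; first = '1'; last = '0'

No, "10000010" does not match 0*1


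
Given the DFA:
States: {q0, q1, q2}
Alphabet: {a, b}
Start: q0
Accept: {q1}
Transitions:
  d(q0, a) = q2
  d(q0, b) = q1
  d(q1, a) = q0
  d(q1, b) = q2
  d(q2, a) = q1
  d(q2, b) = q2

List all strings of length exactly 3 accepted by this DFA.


All strings of length 3: 8 total
Accepted: 3

"aba", "bab", "bba"


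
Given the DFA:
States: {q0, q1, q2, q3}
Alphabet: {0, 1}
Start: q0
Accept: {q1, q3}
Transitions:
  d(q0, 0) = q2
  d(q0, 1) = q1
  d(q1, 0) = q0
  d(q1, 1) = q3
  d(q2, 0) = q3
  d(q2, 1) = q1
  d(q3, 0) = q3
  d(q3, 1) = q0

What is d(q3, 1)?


Looking up transition d(q3, 1)

q0


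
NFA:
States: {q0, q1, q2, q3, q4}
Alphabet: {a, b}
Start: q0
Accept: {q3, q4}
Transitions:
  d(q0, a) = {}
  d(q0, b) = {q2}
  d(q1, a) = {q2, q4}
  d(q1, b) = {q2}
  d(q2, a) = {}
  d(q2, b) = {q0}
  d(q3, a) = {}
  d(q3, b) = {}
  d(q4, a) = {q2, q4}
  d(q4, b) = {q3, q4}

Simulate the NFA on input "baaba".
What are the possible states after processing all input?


Start: {q0}
  --b--> {q2}
  --a--> {}
  --a--> {}
  --b--> {}
  --a--> {}

{} (empty set, no valid transitions)
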